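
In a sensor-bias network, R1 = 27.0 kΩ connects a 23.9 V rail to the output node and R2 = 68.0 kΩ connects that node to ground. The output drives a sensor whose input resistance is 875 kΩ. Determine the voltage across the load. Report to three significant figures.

The load sits in parallel with R2: R2‖R_L = (68.0 × 875) / (68.0 + 875) = 63.10 kΩ.
V_out = 23.9 × 63.10 / (27.0 + 63.10) = 23.9 × 63.10/90.10 = 16.7 V.

V_out ≈ 16.7 V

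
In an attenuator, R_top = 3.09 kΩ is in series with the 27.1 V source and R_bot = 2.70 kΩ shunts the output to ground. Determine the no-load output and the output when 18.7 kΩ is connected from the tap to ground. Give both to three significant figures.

Unloaded: 12.6 V; loaded: 11.7 V

Open-circuit: V = 27.1 × 2.70/(3.09 + 2.70) = 12.6 V.
With the load, R_bot becomes R_bot‖R_L = 2.359 kΩ, so V = 27.1 × 2.359/5.449 = 11.7 V.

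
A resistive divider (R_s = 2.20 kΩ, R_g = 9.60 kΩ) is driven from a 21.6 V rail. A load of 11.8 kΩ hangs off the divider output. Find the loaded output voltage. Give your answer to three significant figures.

The load sits in parallel with R_g: R_g‖R_L = (9.60 × 11.8) / (9.60 + 11.8) = 5.293 kΩ.
V_out = 21.6 × 5.293 / (2.20 + 5.293) = 21.6 × 5.293/7.493 = 15.3 V.
(Unloaded it would have been 17.6 V.)

V_out ≈ 15.3 V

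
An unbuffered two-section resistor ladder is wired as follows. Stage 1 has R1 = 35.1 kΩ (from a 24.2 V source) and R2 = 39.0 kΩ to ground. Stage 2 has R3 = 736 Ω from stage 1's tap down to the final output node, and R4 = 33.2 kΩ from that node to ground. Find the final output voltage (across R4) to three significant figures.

V_out ≈ 8.07 V

Stage 2 presents R3+R4 = 33940 Ω as a load on stage 1's tap.
Stage 1's lower leg becomes R2‖(R3+R4) = 18150 Ω, so V_mid = 24.2 × 18150/53250 = 8.247 V.
Stage 2 is itself unloaded: V_out = V_mid × R4/(R3+R4) = 8.247 × 33200/33940 = 8.07 V.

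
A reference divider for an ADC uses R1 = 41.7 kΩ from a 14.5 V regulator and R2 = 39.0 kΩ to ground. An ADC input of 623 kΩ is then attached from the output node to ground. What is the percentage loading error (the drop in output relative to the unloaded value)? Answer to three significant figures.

The divider's output (Thévenin) resistance is R1‖R2 = 20.15 kΩ.
Fractional drop under load = R_th/(R_th + R_L) = 20.15 / (20.15 + 623) = 0.03133.
So the output falls by 3.13 %.

3.13 %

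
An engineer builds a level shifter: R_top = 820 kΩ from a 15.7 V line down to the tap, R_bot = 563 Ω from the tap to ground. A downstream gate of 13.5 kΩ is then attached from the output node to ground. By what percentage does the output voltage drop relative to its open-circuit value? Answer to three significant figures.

4.00 %

The divider's output (Thévenin) resistance is R_top‖R_bot = 562.6 Ω.
Fractional drop under load = R_th/(R_th + R_L) = 562.6 / (562.6 + 13500) = 0.04001.
So the output falls by 4.00 %.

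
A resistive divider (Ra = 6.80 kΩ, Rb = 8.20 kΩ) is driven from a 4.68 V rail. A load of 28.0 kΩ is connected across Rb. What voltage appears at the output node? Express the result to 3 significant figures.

V_out ≈ 2.26 V

The load sits in parallel with Rb: Rb‖R_L = (8.20 × 28.0) / (8.20 + 28.0) = 6.343 kΩ.
V_out = 4.68 × 6.343 / (6.80 + 6.343) = 4.68 × 6.343/13.14 = 2.26 V.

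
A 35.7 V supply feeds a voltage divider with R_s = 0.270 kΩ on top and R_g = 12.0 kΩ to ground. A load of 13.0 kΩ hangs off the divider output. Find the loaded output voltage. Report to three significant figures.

V_out ≈ 34.2 V

The load sits in parallel with R_g: R_g‖R_L = (12000 × 13000) / (12000 + 13000) = 6240 Ω.
V_out = 35.7 × 6240 / (270 + 6240) = 35.7 × 6240/6510 = 34.2 V.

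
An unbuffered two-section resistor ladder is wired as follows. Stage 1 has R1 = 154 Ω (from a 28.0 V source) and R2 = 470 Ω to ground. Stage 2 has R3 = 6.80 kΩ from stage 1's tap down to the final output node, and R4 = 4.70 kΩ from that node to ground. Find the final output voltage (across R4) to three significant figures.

Stage 2 presents R3+R4 = 11500 Ω as a load on stage 1's tap.
Stage 1's lower leg becomes R2‖(R3+R4) = 451.5 Ω, so V_mid = 28.0 × 451.5/605.5 = 20.88 V.
Stage 2 is itself unloaded: V_out = V_mid × R4/(R3+R4) = 20.88 × 4700/11500 = 8.53 V.

V_out ≈ 8.53 V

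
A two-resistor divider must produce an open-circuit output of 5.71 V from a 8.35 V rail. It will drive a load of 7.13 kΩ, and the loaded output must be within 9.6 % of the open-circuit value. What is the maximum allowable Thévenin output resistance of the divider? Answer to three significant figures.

Loading drop = R_th/(R_th + R_L) ≤ 0.0960, so R_th ≤ R_L · ε/(1−ε) = 7.13 kΩ × 0.0960/0.9040 = 757 Ω.
(Any R1, R2 with R2/(R1+R2) = 0.684 and R1‖R2 ≤ 757 Ω will meet the spec.)

R_th ≤ 757 Ω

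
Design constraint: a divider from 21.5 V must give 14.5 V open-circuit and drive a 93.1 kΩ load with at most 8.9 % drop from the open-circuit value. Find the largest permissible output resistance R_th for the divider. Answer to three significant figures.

Loading drop = R_th/(R_th + R_L) ≤ 0.0890, so R_th ≤ R_L · ε/(1−ε) = 93.1 kΩ × 0.0890/0.9110 = 9.10 kΩ.
(Any R1, R2 with R2/(R1+R2) = 0.674 and R1‖R2 ≤ 9.10 kΩ will meet the spec.)

R_th ≤ 9.10 kΩ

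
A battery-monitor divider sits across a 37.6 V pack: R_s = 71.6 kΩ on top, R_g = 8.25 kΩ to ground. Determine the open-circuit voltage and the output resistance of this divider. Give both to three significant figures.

V_th is the open-circuit tap voltage: 37.6 × 8.25/(71.6 + 8.25) = 3.88 V.
With the supply zeroed, R_s and R_g appear in parallel from the tap: R_th = R_s‖R_g = (71.6 × 8.25)/79.85 = 7.40 kΩ.

V_th = 3.88 V, R_th = 7.40 kΩ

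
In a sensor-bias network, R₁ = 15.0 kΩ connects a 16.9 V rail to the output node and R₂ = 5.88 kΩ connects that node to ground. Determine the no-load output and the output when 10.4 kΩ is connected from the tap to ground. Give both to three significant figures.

Unloaded: 4.76 V; loaded: 3.38 V

Open-circuit: V = 16.9 × 5.88/(15.0 + 5.88) = 4.76 V.
With the load, R₂ becomes R₂‖R_L = 3.756 kΩ, so V = 16.9 × 3.756/18.76 = 3.38 V.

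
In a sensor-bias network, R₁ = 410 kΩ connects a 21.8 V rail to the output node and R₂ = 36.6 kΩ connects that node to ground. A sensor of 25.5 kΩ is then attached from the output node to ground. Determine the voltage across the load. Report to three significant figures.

The load sits in parallel with R₂: R₂‖R_L = (36.6 × 25.5) / (36.6 + 25.5) = 15.03 kΩ.
V_out = 21.8 × 15.03 / (410 + 15.03) = 21.8 × 15.03/425.0 = 0.771 V.

V_out ≈ 0.771 V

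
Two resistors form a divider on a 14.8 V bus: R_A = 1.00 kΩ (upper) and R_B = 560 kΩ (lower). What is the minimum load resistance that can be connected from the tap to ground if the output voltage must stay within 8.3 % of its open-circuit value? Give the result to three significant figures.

Output resistance R_th = R_A‖R_B = (1000 × 560000)/561000 = 998.2 Ω.
The fractional drop is R_th/(R_th + R_L); requiring this ≤ 0.0830 gives R_L ≥ R_th(1/0.0830 − 1) = 998.2 × 11.05 = 11.0 kΩ.

R_L(min) ≈ 11.0 kΩ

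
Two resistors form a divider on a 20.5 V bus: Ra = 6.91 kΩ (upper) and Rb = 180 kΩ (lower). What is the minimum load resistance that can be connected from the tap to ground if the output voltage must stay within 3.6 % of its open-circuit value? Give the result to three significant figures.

R_L(min) ≈ 178 kΩ

Output resistance R_th = Ra‖Rb = (6.91 × 180)/186.9 = 6.655 kΩ.
The fractional drop is R_th/(R_th + R_L); requiring this ≤ 0.0360 gives R_L ≥ R_th(1/0.0360 − 1) = 6.655 × 26.78 = 178 kΩ.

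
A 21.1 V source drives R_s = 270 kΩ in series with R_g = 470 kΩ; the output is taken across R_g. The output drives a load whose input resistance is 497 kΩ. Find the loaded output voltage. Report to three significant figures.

The load sits in parallel with R_g: R_g‖R_L = (470 × 497) / (470 + 497) = 241.6 kΩ.
V_out = 21.1 × 241.6 / (270 + 241.6) = 21.1 × 241.6/511.6 = 9.96 V.

V_out ≈ 9.96 V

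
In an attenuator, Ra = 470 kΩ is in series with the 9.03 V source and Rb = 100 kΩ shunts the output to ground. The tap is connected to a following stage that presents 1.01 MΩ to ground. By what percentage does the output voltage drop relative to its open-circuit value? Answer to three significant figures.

7.55 %

The divider's output (Thévenin) resistance is Ra‖Rb = 82.46 kΩ.
Fractional drop under load = R_th/(R_th + R_L) = 82.46 / (82.46 + 1010) = 0.07548.
So the output falls by 7.55 %.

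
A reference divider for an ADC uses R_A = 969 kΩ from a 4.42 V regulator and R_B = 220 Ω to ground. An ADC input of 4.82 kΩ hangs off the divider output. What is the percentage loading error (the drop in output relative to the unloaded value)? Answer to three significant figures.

The divider's output (Thévenin) resistance is R_A‖R_B = 220.0 Ω.
Fractional drop under load = R_th/(R_th + R_L) = 220.0 / (220.0 + 4820) = 0.04364.
So the output falls by 4.36 %.

4.36 %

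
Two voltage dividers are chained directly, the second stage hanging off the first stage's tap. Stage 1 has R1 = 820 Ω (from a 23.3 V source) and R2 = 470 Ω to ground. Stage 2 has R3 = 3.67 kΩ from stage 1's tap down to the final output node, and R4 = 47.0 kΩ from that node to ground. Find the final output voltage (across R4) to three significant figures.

V_out ≈ 7.83 V

Stage 2 presents R3+R4 = 50670 Ω as a load on stage 1's tap.
Stage 1's lower leg becomes R2‖(R3+R4) = 465.7 Ω, so V_mid = 23.3 × 465.7/1286 = 8.439 V.
Stage 2 is itself unloaded: V_out = V_mid × R4/(R3+R4) = 8.439 × 47000/50670 = 7.83 V.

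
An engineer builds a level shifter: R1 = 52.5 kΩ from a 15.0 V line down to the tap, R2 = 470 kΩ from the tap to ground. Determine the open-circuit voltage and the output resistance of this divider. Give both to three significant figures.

V_th = 13.5 V, R_th = 47.2 kΩ

V_th is the open-circuit tap voltage: 15.0 × 470/(52.5 + 470) = 13.5 V.
With the supply zeroed, R1 and R2 appear in parallel from the tap: R_th = R1‖R2 = (52.5 × 470)/522.5 = 47.2 kΩ.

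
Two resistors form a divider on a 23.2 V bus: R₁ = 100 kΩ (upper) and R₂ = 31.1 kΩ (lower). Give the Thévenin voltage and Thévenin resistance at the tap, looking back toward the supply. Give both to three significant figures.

V_th is the open-circuit tap voltage: 23.2 × 31.1/(100 + 31.1) = 5.50 V.
With the supply zeroed, R₁ and R₂ appear in parallel from the tap: R_th = R₁‖R₂ = (100 × 31.1)/131.1 = 23.7 kΩ.

V_th = 5.50 V, R_th = 23.7 kΩ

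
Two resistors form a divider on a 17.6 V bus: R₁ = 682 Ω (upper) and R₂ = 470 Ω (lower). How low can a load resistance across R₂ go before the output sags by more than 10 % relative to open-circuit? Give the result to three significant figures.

Output resistance R_th = R₁‖R₂ = (682 × 470)/1152 = 278.2 Ω.
The fractional drop is R_th/(R_th + R_L); requiring this ≤ 0.100 gives R_L ≥ R_th(1/0.100 − 1) = 278.2 × 9.000 = 2.50 kΩ.

R_L(min) ≈ 2.50 kΩ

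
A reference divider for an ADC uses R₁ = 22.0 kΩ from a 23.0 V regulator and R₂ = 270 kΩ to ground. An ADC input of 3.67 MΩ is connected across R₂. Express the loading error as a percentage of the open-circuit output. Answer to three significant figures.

0.551 %

The divider's output (Thévenin) resistance is R₁‖R₂ = 20.34 kΩ.
Fractional drop under load = R_th/(R_th + R_L) = 20.34 / (20.34 + 3670) = 0.005512.
So the output falls by 0.551 %.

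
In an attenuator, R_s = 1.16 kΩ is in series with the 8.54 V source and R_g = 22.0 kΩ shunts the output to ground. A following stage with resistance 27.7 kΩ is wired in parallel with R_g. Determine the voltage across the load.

V_out ≈ 7.80 V

The load sits in parallel with R_g: R_g‖R_L = (22.0 × 27.7) / (22.0 + 27.7) = 12.26 kΩ.
V_out = 8.54 × 12.26 / (1.16 + 12.26) = 8.54 × 12.26/13.42 = 7.80 V.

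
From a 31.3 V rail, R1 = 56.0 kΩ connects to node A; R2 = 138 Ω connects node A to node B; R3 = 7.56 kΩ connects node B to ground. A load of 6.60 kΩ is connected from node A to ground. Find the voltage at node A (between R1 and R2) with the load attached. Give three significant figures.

V ≈ 1.87 V

Below node A the series string R2+R3 = 7698 Ω sits in parallel with the 6600 Ω load: 3553 Ω.
V_A = 31.3 × 3553/(56000 + 3553) = 1.87 V.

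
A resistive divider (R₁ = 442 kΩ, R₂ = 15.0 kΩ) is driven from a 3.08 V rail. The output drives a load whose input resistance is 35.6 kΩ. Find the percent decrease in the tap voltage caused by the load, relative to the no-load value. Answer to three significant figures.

Unloaded V = 3.08 × 15.0/457.0 = 0.1011 V.
Loaded: R₂‖R_L = 10.55 kΩ, giving V = 3.08 × 10.55/452.6 = 0.07182 V.
Drop = (0.1011 − 0.07182) / 0.1011 = 29.0 %.

29.0 %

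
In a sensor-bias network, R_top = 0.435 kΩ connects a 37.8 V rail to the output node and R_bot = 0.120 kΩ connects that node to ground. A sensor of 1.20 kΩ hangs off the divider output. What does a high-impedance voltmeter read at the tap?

The load sits in parallel with R_bot: R_bot‖R_L = (120 × 1200) / (120 + 1200) = 109.1 Ω.
V_out = 37.8 × 109.1 / (435 + 109.1) = 37.8 × 109.1/544.1 = 7.58 V.

V_out ≈ 7.58 V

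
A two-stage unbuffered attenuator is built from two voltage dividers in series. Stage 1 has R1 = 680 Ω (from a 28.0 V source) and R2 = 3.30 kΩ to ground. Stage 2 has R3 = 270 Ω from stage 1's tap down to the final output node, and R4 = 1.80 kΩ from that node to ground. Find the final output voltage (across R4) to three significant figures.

V_out ≈ 15.9 V

Stage 2 presents R3+R4 = 2070 Ω as a load on stage 1's tap.
Stage 1's lower leg becomes R2‖(R3+R4) = 1272 Ω, so V_mid = 28.0 × 1272/1952 = 18.25 V.
Stage 2 is itself unloaded: V_out = V_mid × R4/(R3+R4) = 18.25 × 1800/2070 = 15.9 V.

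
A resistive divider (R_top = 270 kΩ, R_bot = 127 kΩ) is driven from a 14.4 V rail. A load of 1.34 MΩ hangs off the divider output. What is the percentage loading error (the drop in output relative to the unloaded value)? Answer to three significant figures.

6.06 %

The divider's output (Thévenin) resistance is R_top‖R_bot = 86.37 kΩ.
Fractional drop under load = R_th/(R_th + R_L) = 86.37 / (86.37 + 1340) = 0.06055.
So the output falls by 6.06 %.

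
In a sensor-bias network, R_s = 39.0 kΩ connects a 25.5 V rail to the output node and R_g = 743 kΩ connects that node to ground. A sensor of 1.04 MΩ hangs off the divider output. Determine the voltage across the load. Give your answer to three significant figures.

The load sits in parallel with R_g: R_g‖R_L = (743 × 1040) / (743 + 1040) = 433.4 kΩ.
V_out = 25.5 × 433.4 / (39.0 + 433.4) = 25.5 × 433.4/472.4 = 23.4 V.
(Unloaded it would have been 24.2 V.)

V_out ≈ 23.4 V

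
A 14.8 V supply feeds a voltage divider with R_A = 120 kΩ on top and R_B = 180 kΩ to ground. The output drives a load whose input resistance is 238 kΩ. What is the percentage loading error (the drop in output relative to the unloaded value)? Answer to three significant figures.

Unloaded V = 14.8 × 180/300.0 = 8.880 V.
Loaded: R_B‖R_L = 102.5 kΩ, giving V = 14.8 × 102.5/222.5 = 6.818 V.
Drop = (8.880 − 6.818) / 8.880 = 23.2 %.

23.2 %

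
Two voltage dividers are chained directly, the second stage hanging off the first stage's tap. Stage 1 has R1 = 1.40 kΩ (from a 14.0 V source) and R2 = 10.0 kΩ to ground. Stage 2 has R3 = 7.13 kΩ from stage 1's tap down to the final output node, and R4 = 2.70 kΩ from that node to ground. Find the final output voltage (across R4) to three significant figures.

Stage 2 presents R3+R4 = 9.830 kΩ as a load on stage 1's tap.
Stage 1's lower leg becomes R2‖(R3+R4) = 4.957 kΩ, so V_mid = 14.0 × 4.957/6.357 = 10.92 V.
Stage 2 is itself unloaded: V_out = V_mid × R4/(R3+R4) = 10.92 × 2.70/9.830 = 3.00 V.

V_out ≈ 3.00 V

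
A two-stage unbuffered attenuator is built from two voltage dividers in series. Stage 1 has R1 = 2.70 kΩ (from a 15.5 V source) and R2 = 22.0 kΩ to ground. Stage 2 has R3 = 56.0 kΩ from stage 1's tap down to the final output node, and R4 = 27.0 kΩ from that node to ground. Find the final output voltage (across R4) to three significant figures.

Stage 2 presents R3+R4 = 83.00 kΩ as a load on stage 1's tap.
Stage 1's lower leg becomes R2‖(R3+R4) = 17.39 kΩ, so V_mid = 15.5 × 17.39/20.09 = 13.42 V.
Stage 2 is itself unloaded: V_out = V_mid × R4/(R3+R4) = 13.42 × 27.0/83.00 = 4.36 V.

V_out ≈ 4.36 V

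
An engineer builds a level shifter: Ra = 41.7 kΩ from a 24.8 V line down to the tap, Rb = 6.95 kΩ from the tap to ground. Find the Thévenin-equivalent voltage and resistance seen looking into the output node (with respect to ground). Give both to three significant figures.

V_th is the open-circuit tap voltage: 24.8 × 6.95/(41.7 + 6.95) = 3.54 V.
With the supply zeroed, Ra and Rb appear in parallel from the tap: R_th = Ra‖Rb = (41.7 × 6.95)/48.65 = 5.96 kΩ.

V_th = 3.54 V, R_th = 5.96 kΩ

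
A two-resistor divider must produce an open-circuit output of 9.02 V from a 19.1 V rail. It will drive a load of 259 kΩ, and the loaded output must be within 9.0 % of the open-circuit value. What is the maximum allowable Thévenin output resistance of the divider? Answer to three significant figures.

R_th ≤ 25.6 kΩ

Loading drop = R_th/(R_th + R_L) ≤ 0.0900, so R_th ≤ R_L · ε/(1−ε) = 259 kΩ × 0.0900/0.9100 = 25.6 kΩ.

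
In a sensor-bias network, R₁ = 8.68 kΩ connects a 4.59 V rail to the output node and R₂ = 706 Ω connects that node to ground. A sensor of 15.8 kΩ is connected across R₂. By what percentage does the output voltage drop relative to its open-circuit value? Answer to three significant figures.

The divider's output (Thévenin) resistance is R₁‖R₂ = 652.9 Ω.
Fractional drop under load = R_th/(R_th + R_L) = 652.9 / (652.9 + 15800) = 0.03968.
So the output falls by 3.97 %.

3.97 %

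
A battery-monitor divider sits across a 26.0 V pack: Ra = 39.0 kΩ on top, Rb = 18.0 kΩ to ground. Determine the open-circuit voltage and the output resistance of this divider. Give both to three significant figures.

V_th is the open-circuit tap voltage: 26.0 × 18.0/(39.0 + 18.0) = 8.21 V.
With the supply zeroed, Ra and Rb appear in parallel from the tap: R_th = Ra‖Rb = (39.0 × 18.0)/57.00 = 12.3 kΩ.

V_th = 8.21 V, R_th = 12.3 kΩ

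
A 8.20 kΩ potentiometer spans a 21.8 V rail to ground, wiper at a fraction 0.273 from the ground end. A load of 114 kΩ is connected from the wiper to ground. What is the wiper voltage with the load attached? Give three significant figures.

The wiper splits the pot into (1−α)R = 5.961 kΩ above and αR = 2.239 kΩ below.
Lower section ‖ load = 2.195 kΩ.
V_wiper = 21.8 × 2.195/(5.961 + 2.195) = 5.87 V.

V ≈ 5.87 V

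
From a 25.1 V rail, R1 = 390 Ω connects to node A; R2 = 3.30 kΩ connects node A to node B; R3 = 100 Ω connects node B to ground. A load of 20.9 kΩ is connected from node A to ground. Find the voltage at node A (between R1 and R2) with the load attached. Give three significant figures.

V ≈ 22.1 V

Below node A the series string R2+R3 = 3400 Ω sits in parallel with the 20900 Ω load: 2924 Ω.
V_A = 25.1 × 2924/(390 + 2924) = 22.1 V.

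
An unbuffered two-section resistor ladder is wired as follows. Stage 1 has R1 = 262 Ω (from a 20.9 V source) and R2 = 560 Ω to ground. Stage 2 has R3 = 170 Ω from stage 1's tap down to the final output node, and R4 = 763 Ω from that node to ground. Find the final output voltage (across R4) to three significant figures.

V_out ≈ 9.77 V

Stage 2 presents R3+R4 = 933.0 Ω as a load on stage 1's tap.
Stage 1's lower leg becomes R2‖(R3+R4) = 350.0 Ω, so V_mid = 20.9 × 350.0/612.0 = 11.95 V.
Stage 2 is itself unloaded: V_out = V_mid × R4/(R3+R4) = 11.95 × 763/933.0 = 9.77 V.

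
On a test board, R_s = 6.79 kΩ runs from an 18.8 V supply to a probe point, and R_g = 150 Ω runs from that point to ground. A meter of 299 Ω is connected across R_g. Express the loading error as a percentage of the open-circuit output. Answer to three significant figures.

32.9 %

The divider's output (Thévenin) resistance is R_s‖R_g = 146.8 Ω.
Fractional drop under load = R_th/(R_th + R_L) = 146.8 / (146.8 + 299) = 0.3292.
So the output falls by 32.9 %.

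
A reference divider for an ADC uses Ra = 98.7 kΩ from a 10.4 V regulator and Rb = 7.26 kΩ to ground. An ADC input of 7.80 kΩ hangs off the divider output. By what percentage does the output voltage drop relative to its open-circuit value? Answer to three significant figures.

46.4 %

Unloaded V = 10.4 × 7.26/106.0 = 0.7126 V.
Loaded: Rb‖R_L = 3.760 kΩ, giving V = 10.4 × 3.760/102.5 = 0.3817 V.
Drop = (0.7126 − 0.3817) / 0.7126 = 46.4 %.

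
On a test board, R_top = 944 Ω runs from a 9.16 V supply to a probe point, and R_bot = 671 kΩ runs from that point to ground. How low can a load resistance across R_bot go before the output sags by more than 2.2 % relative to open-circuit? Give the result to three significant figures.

Output resistance R_th = R_top‖R_bot = (944 × 671000)/671900 = 942.7 Ω.
The fractional drop is R_th/(R_th + R_L); requiring this ≤ 0.0220 gives R_L ≥ R_th(1/0.0220 − 1) = 942.7 × 44.45 = 41.9 kΩ.

R_L(min) ≈ 41.9 kΩ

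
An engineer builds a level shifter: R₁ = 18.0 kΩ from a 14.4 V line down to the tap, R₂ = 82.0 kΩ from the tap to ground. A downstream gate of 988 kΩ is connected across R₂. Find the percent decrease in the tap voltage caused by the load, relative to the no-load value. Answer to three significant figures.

1.47 %

The divider's output (Thévenin) resistance is R₁‖R₂ = 14.76 kΩ.
Fractional drop under load = R_th/(R_th + R_L) = 14.76 / (14.76 + 988) = 0.01472.
So the output falls by 1.47 %.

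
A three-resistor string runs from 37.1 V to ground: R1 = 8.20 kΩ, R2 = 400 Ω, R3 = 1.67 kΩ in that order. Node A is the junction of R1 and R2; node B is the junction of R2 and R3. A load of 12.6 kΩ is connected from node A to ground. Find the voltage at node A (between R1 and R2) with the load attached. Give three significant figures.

Below node A the series string R2+R3 = 2070 Ω sits in parallel with the 12600 Ω load: 1778 Ω.
V_A = 37.1 × 1778/(8200 + 1778) = 6.61 V.

V ≈ 6.61 V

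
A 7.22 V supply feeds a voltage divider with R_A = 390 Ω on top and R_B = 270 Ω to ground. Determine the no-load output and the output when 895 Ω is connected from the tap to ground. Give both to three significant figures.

Open-circuit: V = 7.22 × 270/(390 + 270) = 2.95 V.
With the load, R_B becomes R_B‖R_L = 207.4 Ω, so V = 7.22 × 207.4/597.4 = 2.51 V.

Unloaded: 2.95 V; loaded: 2.51 V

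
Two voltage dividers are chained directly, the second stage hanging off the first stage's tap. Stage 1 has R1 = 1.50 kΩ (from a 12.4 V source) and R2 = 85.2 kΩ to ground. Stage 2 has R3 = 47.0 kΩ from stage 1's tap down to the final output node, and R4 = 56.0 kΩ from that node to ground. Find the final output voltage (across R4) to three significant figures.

Stage 2 presents R3+R4 = 103.0 kΩ as a load on stage 1's tap.
Stage 1's lower leg becomes R2‖(R3+R4) = 46.63 kΩ, so V_mid = 12.4 × 46.63/48.13 = 12.01 V.
Stage 2 is itself unloaded: V_out = V_mid × R4/(R3+R4) = 12.01 × 56.0/103.0 = 6.53 V.

V_out ≈ 6.53 V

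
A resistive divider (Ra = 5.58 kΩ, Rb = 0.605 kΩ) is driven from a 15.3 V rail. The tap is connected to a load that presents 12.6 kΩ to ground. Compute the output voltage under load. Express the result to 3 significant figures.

The load sits in parallel with Rb: Rb‖R_L = (605 × 12600) / (605 + 12600) = 577.3 Ω.
V_out = 15.3 × 577.3 / (5580 + 577.3) = 15.3 × 577.3/6157 = 1.43 V.
(Unloaded it would have been 1.50 V.)

V_out ≈ 1.43 V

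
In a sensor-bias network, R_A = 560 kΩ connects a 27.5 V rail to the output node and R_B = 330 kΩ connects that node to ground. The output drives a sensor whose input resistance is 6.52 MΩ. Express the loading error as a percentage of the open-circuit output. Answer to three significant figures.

The divider's output (Thévenin) resistance is R_A‖R_B = 207.6 kΩ.
Fractional drop under load = R_th/(R_th + R_L) = 207.6 / (207.6 + 6520) = 0.03086.
So the output falls by 3.09 %.

3.09 %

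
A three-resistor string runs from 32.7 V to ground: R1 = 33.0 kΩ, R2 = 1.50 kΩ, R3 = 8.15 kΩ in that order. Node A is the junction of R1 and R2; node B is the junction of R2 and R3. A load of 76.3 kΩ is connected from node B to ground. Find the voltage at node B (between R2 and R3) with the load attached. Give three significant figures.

V ≈ 5.75 V

At node B, R3 is in parallel with the load: R3‖R_L = 7.363 kΩ.
Below node A the resistance is R2 + (R3‖R_L) = 8.863 kΩ, so V_A = 32.7 × 8.863/41.86 = 6.923 V.
Then V_B = V_A × (R3‖R_L)/(R2 + R3‖R_L) = 6.923 × 7.363/8.863 = 5.75 V.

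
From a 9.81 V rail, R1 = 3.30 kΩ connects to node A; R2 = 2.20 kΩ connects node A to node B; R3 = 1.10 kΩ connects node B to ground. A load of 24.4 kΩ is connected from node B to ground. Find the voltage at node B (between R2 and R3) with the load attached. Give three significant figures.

V ≈ 1.58 V

At node B, R3 is in parallel with the load: R3‖R_L = 1.053 kΩ.
Below node A the resistance is R2 + (R3‖R_L) = 3.253 kΩ, so V_A = 9.81 × 3.253/6.553 = 4.869 V.
Then V_B = V_A × (R3‖R_L)/(R2 + R3‖R_L) = 4.869 × 1.053/3.253 = 1.58 V.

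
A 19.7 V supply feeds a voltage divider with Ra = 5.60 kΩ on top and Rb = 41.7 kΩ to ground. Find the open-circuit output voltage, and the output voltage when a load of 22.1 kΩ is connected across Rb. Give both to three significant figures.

Open-circuit: V = 19.7 × 41.7/(5.60 + 41.7) = 17.4 V.
With the load, Rb becomes Rb‖R_L = 14.44 kΩ, so V = 19.7 × 14.44/20.04 = 14.2 V.

Unloaded: 17.4 V; loaded: 14.2 V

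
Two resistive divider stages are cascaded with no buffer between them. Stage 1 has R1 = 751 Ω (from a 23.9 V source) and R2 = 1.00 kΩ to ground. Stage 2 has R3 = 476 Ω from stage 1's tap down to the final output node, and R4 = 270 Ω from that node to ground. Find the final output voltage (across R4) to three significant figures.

V_out ≈ 3.14 V

Stage 2 presents R3+R4 = 746.0 Ω as a load on stage 1's tap.
Stage 1's lower leg becomes R2‖(R3+R4) = 427.3 Ω, so V_mid = 23.9 × 427.3/1178 = 8.667 V.
Stage 2 is itself unloaded: V_out = V_mid × R4/(R3+R4) = 8.667 × 270/746.0 = 3.14 V.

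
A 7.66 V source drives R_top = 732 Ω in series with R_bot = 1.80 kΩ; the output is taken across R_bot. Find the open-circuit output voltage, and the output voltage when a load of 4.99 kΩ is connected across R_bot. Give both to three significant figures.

Unloaded: 5.45 V; loaded: 4.93 V

Open-circuit: V = 7.66 × 1800/(732 + 1800) = 5.45 V.
With the load, R_bot becomes R_bot‖R_L = 1323 Ω, so V = 7.66 × 1323/2055 = 4.93 V.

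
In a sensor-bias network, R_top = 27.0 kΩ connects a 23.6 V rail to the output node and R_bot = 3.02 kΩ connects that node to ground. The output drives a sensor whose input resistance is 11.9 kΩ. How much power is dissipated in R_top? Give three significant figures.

P ≈ 17.4 mW

Total resistance from the source is R_top + (R_bot‖R_L) = 29.41 kΩ, so I = 23.6/29.41 kΩ = 0.8025 mA.
P = I²·R_top = (0.8025 mA)² × 27.0 kΩ = 17.4 mW.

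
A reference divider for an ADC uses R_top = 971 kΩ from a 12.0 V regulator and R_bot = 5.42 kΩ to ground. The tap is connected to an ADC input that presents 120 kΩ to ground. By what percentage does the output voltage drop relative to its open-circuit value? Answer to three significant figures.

4.30 %

The divider's output (Thévenin) resistance is R_top‖R_bot = 5.390 kΩ.
Fractional drop under load = R_th/(R_th + R_L) = 5.390 / (5.390 + 120) = 0.04299.
So the output falls by 4.30 %.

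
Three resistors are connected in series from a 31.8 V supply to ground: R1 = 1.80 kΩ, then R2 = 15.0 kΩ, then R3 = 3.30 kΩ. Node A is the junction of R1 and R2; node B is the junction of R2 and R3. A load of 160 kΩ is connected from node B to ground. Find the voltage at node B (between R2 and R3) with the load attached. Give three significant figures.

V ≈ 5.13 V

At node B, R3 is in parallel with the load: R3‖R_L = 3.233 kΩ.
Below node A the resistance is R2 + (R3‖R_L) = 18.23 kΩ, so V_A = 31.8 × 18.23/20.03 = 28.94 V.
Then V_B = V_A × (R3‖R_L)/(R2 + R3‖R_L) = 28.94 × 3.233/18.23 = 5.13 V.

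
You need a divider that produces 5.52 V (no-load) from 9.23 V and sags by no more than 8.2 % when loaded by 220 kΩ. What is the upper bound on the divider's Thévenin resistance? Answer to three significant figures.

R_th ≤ 19.7 kΩ

Loading drop = R_th/(R_th + R_L) ≤ 0.0820, so R_th ≤ R_L · ε/(1−ε) = 220 kΩ × 0.0820/0.9180 = 19.7 kΩ.
(Any R1, R2 with R2/(R1+R2) = 0.598 and R1‖R2 ≤ 19.7 kΩ will meet the spec.)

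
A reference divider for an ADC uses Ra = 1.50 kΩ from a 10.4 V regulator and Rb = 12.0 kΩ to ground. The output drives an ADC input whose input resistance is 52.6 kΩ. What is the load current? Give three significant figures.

Rb‖R_L = 9.771 kΩ; V_out = 10.4 × 9.771/11.27 = 9.016 V.
I_L = V_out / R_L = 9.016 / 52.6 kΩ = 0.171 mA.

I_L ≈ 0.171 mA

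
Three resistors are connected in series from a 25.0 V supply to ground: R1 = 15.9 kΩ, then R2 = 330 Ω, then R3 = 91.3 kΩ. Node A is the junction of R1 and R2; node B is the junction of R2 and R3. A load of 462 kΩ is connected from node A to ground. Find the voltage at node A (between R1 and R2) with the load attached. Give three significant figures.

Below node A the series string R2+R3 = 91630 Ω sits in parallel with the 462000 Ω load: 76460 Ω.
V_A = 25.0 × 76460/(15900 + 76460) = 20.7 V.

V ≈ 20.7 V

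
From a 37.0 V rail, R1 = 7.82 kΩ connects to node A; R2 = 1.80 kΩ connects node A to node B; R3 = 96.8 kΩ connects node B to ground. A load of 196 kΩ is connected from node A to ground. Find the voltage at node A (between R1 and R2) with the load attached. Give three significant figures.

V ≈ 33.1 V

Below node A the series string R2+R3 = 98.60 kΩ sits in parallel with the 196 kΩ load: 65.60 kΩ.
V_A = 37.0 × 65.60/(7.82 + 65.60) = 33.1 V.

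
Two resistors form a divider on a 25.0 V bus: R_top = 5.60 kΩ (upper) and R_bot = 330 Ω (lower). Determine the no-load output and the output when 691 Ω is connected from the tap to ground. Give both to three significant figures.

Unloaded: 1.39 V; loaded: 0.959 V

Open-circuit: V = 25.0 × 330/(5600 + 330) = 1.39 V.
With the load, R_bot becomes R_bot‖R_L = 223.3 Ω, so V = 25.0 × 223.3/5823 = 0.959 V.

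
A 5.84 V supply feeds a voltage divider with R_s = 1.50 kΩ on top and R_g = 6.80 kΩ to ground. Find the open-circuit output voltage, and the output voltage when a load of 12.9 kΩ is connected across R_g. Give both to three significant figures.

Open-circuit: V = 5.84 × 6.80/(1.50 + 6.80) = 4.78 V.
With the load, R_g becomes R_g‖R_L = 4.453 kΩ, so V = 5.84 × 4.453/5.953 = 4.37 V.

Unloaded: 4.78 V; loaded: 4.37 V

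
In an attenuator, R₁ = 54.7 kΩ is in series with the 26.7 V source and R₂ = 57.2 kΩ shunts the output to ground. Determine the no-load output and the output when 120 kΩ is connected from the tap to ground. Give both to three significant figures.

Open-circuit: V = 26.7 × 57.2/(54.7 + 57.2) = 13.6 V.
With the load, R₂ becomes R₂‖R_L = 38.74 kΩ, so V = 26.7 × 38.74/93.44 = 11.1 V.

Unloaded: 13.6 V; loaded: 11.1 V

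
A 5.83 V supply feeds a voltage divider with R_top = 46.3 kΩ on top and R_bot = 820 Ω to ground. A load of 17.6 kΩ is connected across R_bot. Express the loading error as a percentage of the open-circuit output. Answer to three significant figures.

The divider's output (Thévenin) resistance is R_top‖R_bot = 805.7 Ω.
Fractional drop under load = R_th/(R_th + R_L) = 805.7 / (805.7 + 17600) = 0.04378.
So the output falls by 4.38 %.

4.38 %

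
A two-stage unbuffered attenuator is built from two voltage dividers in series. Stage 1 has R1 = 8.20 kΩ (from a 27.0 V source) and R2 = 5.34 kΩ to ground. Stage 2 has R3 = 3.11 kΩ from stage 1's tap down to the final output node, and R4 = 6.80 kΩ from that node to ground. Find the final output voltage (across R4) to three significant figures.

V_out ≈ 5.51 V

Stage 2 presents R3+R4 = 9.910 kΩ as a load on stage 1's tap.
Stage 1's lower leg becomes R2‖(R3+R4) = 3.470 kΩ, so V_mid = 27.0 × 3.470/11.67 = 8.028 V.
Stage 2 is itself unloaded: V_out = V_mid × R4/(R3+R4) = 8.028 × 6.80/9.910 = 5.51 V.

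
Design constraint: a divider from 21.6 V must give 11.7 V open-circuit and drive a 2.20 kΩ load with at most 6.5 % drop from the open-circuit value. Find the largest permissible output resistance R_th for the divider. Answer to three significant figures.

Loading drop = R_th/(R_th + R_L) ≤ 0.0650, so R_th ≤ R_L · ε/(1−ε) = 2.20 kΩ × 0.0650/0.9350 = 153 Ω.
(Any R1, R2 with R2/(R1+R2) = 0.542 and R1‖R2 ≤ 153 Ω will meet the spec.)

R_th ≤ 153 Ω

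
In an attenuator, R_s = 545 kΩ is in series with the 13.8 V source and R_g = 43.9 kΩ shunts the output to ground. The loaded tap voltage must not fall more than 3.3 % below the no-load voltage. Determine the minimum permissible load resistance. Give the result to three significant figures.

R_L(min) ≈ 1.19 MΩ

Output resistance R_th = R_s‖R_g = (545 × 43.9)/588.9 = 40.63 kΩ.
The fractional drop is R_th/(R_th + R_L); requiring this ≤ 0.0330 gives R_L ≥ R_th(1/0.0330 − 1) = 40.63 × 29.30 = 1.19 MΩ.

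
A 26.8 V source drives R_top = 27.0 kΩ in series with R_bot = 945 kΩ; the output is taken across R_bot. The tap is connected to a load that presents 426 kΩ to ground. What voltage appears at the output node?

V_out ≈ 24.5 V

The load sits in parallel with R_bot: R_bot‖R_L = (945 × 426) / (945 + 426) = 293.6 kΩ.
V_out = 26.8 × 293.6 / (27.0 + 293.6) = 26.8 × 293.6/320.6 = 24.5 V.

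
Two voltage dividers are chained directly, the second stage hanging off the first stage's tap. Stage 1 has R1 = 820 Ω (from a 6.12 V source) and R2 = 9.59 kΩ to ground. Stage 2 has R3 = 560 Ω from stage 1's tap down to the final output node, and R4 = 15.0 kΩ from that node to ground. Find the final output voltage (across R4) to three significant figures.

Stage 2 presents R3+R4 = 15560 Ω as a load on stage 1's tap.
Stage 1's lower leg becomes R2‖(R3+R4) = 5933 Ω, so V_mid = 6.12 × 5933/6753 = 5.377 V.
Stage 2 is itself unloaded: V_out = V_mid × R4/(R3+R4) = 5.377 × 15000/15560 = 5.18 V.

V_out ≈ 5.18 V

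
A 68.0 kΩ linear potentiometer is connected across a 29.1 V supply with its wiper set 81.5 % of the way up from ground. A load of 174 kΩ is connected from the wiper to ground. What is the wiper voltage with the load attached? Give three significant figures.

V ≈ 22.4 V

The wiper splits the pot into (1−α)R = 12.58 kΩ above and αR = 55.42 kΩ below.
Lower section ‖ load = 42.03 kΩ.
V_wiper = 29.1 × 42.03/(12.58 + 42.03) = 22.4 V.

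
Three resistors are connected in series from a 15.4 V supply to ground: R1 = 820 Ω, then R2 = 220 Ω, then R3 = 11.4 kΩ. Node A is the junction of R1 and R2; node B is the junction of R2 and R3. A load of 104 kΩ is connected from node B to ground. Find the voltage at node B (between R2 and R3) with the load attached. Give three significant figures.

V ≈ 14.0 V

At node B, R3 is in parallel with the load: R3‖R_L = 10270 Ω.
Below node A the resistance is R2 + (R3‖R_L) = 10490 Ω, so V_A = 15.4 × 10490/11310 = 14.28 V.
Then V_B = V_A × (R3‖R_L)/(R2 + R3‖R_L) = 14.28 × 10270/10490 = 14.0 V.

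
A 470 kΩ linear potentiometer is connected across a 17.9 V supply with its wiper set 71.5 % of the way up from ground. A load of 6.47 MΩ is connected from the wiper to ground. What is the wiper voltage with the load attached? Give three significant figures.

V ≈ 12.6 V

The wiper splits the pot into (1−α)R = 134.0 kΩ above and αR = 336.1 kΩ below.
Lower section ‖ load = 319.5 kΩ.
V_wiper = 17.9 × 319.5/(134.0 + 319.5) = 12.6 V.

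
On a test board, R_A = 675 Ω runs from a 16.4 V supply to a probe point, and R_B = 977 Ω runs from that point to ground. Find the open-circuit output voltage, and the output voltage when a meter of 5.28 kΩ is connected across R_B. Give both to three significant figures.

Open-circuit: V = 16.4 × 977/(675 + 977) = 9.70 V.
With the load, R_B becomes R_B‖R_L = 824.4 Ω, so V = 16.4 × 824.4/1499 = 9.02 V.

Unloaded: 9.70 V; loaded: 9.02 V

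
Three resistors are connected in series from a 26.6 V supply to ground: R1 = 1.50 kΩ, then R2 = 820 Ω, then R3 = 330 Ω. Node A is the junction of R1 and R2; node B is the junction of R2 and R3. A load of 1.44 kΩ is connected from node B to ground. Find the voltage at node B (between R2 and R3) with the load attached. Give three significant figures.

At node B, R3 is in parallel with the load: R3‖R_L = 268.5 Ω.
Below node A the resistance is R2 + (R3‖R_L) = 1088 Ω, so V_A = 26.6 × 1088/2588 = 11.19 V.
Then V_B = V_A × (R3‖R_L)/(R2 + R3‖R_L) = 11.19 × 268.5/1088 = 2.76 V.

V ≈ 2.76 V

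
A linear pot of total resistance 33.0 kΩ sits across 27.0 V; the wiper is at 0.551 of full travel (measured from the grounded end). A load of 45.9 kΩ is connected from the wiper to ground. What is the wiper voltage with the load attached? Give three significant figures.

V ≈ 12.6 V

The wiper splits the pot into (1−α)R = 14.82 kΩ above and αR = 18.18 kΩ below.
Lower section ‖ load = 13.02 kΩ.
V_wiper = 27.0 × 13.02/(14.82 + 13.02) = 12.6 V.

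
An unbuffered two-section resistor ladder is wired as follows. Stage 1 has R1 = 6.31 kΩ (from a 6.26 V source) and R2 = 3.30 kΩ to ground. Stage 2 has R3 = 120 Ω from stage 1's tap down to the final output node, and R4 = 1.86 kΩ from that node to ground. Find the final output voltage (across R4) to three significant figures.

Stage 2 presents R3+R4 = 1980 Ω as a load on stage 1's tap.
Stage 1's lower leg becomes R2‖(R3+R4) = 1238 Ω, so V_mid = 6.26 × 1238/7548 = 1.026 V.
Stage 2 is itself unloaded: V_out = V_mid × R4/(R3+R4) = 1.026 × 1860/1980 = 0.964 V.

V_out ≈ 0.964 V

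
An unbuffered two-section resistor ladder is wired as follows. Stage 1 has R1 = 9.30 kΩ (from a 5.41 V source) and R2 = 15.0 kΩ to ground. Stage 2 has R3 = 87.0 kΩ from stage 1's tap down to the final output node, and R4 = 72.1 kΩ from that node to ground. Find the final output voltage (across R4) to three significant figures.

Stage 2 presents R3+R4 = 159.1 kΩ as a load on stage 1's tap.
Stage 1's lower leg becomes R2‖(R3+R4) = 13.71 kΩ, so V_mid = 5.41 × 13.71/23.01 = 3.223 V.
Stage 2 is itself unloaded: V_out = V_mid × R4/(R3+R4) = 3.223 × 72.1/159.1 = 1.46 V.

V_out ≈ 1.46 V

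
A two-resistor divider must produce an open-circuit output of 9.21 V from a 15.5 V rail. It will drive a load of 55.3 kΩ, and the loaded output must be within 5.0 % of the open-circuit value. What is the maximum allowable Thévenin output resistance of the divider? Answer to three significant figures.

Loading drop = R_th/(R_th + R_L) ≤ 0.0500, so R_th ≤ R_L · ε/(1−ε) = 55.3 kΩ × 0.0500/0.9500 = 2.91 kΩ.

R_th ≤ 2.91 kΩ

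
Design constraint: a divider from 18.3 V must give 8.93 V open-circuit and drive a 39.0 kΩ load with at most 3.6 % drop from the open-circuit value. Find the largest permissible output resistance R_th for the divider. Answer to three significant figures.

Loading drop = R_th/(R_th + R_L) ≤ 0.0360, so R_th ≤ R_L · ε/(1−ε) = 39.0 kΩ × 0.0360/0.9640 = 1.46 kΩ.
(Any R1, R2 with R2/(R1+R2) = 0.488 and R1‖R2 ≤ 1.46 kΩ will meet the spec.)

R_th ≤ 1.46 kΩ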